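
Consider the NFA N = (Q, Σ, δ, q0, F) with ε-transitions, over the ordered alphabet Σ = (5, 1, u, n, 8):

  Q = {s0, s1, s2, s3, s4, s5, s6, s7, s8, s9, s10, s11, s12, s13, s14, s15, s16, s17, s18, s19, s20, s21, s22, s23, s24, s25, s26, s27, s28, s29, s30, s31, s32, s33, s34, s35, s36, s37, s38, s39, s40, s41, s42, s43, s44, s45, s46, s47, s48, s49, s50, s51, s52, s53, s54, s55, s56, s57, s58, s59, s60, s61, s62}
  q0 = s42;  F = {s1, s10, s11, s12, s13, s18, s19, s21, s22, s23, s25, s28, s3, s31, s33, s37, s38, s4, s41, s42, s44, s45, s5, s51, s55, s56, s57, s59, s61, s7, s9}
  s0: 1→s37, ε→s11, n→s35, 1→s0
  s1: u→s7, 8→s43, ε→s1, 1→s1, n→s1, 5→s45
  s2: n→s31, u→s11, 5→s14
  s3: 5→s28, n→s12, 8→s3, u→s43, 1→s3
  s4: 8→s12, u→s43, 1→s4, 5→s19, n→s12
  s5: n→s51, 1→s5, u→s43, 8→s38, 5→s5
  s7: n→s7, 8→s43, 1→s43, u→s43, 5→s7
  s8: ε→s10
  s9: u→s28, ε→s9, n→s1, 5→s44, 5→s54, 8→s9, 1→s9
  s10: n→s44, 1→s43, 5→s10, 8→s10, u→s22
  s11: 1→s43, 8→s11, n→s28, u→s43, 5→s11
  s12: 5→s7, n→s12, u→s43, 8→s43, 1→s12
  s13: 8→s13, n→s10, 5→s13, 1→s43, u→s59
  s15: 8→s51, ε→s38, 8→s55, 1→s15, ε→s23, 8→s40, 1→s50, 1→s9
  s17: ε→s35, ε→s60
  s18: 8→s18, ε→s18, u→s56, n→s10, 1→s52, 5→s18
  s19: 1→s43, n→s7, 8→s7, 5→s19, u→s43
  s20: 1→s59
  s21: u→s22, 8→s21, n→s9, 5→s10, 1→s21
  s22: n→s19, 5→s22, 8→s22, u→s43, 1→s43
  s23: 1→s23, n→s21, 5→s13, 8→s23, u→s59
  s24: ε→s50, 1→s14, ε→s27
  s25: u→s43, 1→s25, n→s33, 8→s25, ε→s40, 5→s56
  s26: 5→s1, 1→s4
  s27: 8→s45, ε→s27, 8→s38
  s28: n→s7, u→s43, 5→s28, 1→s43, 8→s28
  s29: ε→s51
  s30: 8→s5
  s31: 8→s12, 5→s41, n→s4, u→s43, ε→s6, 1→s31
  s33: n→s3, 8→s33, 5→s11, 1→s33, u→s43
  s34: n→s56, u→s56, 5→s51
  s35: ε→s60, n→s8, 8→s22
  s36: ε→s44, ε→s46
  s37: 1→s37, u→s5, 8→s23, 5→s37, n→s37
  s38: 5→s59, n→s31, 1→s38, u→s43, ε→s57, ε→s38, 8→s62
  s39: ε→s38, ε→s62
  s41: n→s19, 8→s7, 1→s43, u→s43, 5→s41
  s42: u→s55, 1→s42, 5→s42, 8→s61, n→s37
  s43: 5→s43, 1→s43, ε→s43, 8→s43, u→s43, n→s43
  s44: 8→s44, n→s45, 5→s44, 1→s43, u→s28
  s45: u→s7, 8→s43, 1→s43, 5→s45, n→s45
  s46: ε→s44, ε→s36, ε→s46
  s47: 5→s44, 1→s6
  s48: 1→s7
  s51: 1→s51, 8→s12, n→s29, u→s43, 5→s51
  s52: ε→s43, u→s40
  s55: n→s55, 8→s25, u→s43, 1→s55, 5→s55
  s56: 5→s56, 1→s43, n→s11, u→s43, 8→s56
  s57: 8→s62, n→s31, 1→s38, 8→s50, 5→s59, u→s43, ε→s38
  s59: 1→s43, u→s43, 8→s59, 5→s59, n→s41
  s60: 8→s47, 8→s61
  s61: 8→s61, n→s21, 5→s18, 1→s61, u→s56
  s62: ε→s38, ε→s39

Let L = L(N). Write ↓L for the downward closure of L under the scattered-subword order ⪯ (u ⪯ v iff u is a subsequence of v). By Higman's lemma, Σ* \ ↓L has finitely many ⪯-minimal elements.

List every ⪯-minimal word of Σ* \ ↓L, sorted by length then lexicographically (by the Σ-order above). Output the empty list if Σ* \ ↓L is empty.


Antichain: [uu, 851, 8u1, nun88, 8nnn8].

|Q|=63, |F|=31, |δ|=222 (30 ε).
min D↑ (31 st, q0=0, F={4}): 0:5→0,1→0,u→1,n→2,8→3 1:5→1,1→1,u→4,n→1,8→5 2:5→2,1→2,u→6,n→2,8→7 3:5→8,1→3,u→9,n→10,8→3 4:5→4,1→4,u→4,n→4,8→4 5:5→9,1→5,u→4,n→11,8→5 6:5→6,1→6,u→4,n→12,8→13 7:5→14,1→7,u→15,n→10,8→7 8:5→8,1→4,u→9,n→16,8→8 9:5→9,1→4,u→4,n→17,8→9 10:5→16,1→10,u→18,n→19,8→10 11:5→17,1→11,u→4,n→20,8→11 12:5→12,1→12,u→4,n→12,8→21 13:5→15,1→13,u→4,n→22,8→13 14:5→14,1→4,u→15,n→16,8→14 15:5→15,1→4,u→4,n→23,8→15 16:5→16,1→4,u→18,n→24,8→16 17:5→17,1→4,u→4,n→25,8→17 18:5→18,1→4,u→4,n→26,8→18 19:5→24,1→19,u→25,n→27,8→19 20:5→25,1→20,u→4,n→21,8→20 21:5→28,1→21,u→4,n→21,8→4 22:5→23,1→22,u→4,n→29,8→21 23:5→23,1→4,u→4,n→26,8→28 24:5→24,1→4,u→25,n→30,8→24 25:5→25,1→4,u→4,n→28,8→25 26:5→26,1→4,u→4,n→28,8→28 27:5→30,1→27,u→28,n→27,8→4 28:5→28,1→4,u→4,n→28,8→4 29:5→26,1→29,u→4,n→21,8→21 30:5→30,1→4,u→28,n→30,8→4 [Hopcroft].
'uu': N↓-sim [40, 26, 1] end={s43} rej; 2/2 del acc.
'851': N↓-sim [40, 34, 17, 3] end={s40,s43,s52} — reject; 3/3 deletions ∈↓L.
'8u1': N↓-sim [40, 34, 10, 1] end={s43} — reject; 3/3 single-dels accept.
'nun88': run [40, 36, 19, 10, 3, 1] end={s43} — reject; 5/5 deletions ∈↓L.
'8nnn8': |S_i|=[40, 34, 20, 12, 5, 1] end={s43} ∉↓L; 5/5 single-dels accept.
5 words, ⪯-incomp.


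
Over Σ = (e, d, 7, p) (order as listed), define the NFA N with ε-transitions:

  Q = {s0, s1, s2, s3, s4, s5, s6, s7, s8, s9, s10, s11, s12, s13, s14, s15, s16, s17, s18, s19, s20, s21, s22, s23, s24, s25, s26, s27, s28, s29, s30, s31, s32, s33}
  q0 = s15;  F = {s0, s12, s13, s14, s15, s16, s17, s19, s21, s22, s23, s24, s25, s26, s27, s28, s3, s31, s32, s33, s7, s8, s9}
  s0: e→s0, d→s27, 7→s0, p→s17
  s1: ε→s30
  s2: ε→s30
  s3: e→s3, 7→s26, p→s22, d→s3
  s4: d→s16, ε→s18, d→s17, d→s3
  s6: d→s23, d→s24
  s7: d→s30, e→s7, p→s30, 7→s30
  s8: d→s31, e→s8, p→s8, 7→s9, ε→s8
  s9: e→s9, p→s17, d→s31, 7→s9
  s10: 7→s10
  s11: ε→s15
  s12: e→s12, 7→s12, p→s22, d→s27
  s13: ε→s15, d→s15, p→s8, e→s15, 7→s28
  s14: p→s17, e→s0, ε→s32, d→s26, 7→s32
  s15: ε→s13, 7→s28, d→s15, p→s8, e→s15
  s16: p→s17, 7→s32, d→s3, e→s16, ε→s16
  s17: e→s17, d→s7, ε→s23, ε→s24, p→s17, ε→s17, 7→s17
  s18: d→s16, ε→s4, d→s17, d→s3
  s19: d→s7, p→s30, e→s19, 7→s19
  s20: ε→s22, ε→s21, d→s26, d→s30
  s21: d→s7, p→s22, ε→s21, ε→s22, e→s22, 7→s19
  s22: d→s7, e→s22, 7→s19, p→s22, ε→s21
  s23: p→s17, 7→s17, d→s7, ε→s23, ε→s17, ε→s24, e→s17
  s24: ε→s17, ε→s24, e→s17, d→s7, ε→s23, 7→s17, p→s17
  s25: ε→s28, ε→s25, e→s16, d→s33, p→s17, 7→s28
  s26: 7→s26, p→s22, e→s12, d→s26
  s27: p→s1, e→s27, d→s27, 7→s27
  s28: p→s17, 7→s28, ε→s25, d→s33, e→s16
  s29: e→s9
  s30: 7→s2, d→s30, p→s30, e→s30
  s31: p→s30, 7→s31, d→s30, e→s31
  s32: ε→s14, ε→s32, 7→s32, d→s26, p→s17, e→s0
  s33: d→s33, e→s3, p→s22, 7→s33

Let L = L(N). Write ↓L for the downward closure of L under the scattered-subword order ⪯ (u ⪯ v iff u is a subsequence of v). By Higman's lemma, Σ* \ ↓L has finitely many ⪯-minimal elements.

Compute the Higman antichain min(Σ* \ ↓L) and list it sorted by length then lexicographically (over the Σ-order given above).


Antichain: [pdd, pdp, 7pd7, 7dp7p, 7e7edp].

|Q|=34, |F|=23, |δ|=137 (29 ε).
min D↑ (18 st, q0=0, F={12}): 0:e→0,d→0,7→1,p→2 1:e→3,d→4,7→1,p→5 2:e→2,d→6,7→7,p→2 3:e→3,d→8,7→9,p→5 4:e→8,d→4,7→4,p→10 5:e→5,d→11,7→5,p→5 6:e→6,d→12,7→6,p→12 7:e→7,d→6,7→7,p→5 8:e→8,d→8,7→13,p→10 9:e→14,d→13,7→9,p→5 10:e→10,d→11,7→15,p→10 11:e→11,d→12,7→12,p→12 12:e→12,d→12,7→12,p→12 13:e→16,d→13,7→13,p→10 14:e→14,d→17,7→14,p→5 15:e→15,d→11,7→15,p→12 16:e→16,d→17,7→16,p→10 17:e→17,d→17,7→17,p→12 (ε-aug+det+¬).
'pdd': N↓-sim [26, 13, 4, 2] end={s2,s30} rej; 3/3 deletions ∈↓L.
'pdp': N↓-sim [26, 13, 4, 2] end={s2,s30} ∉↓L; 3/3 single-dels accept.
'7pd7': |S_i|=[26, 23, 10, 3, 2] end={s2,s30} — reject; 4/4 deletions ∈↓L.
'7dp7p': |S_i|=[26, 23, 13, 7, 4, 2] end={s2,s30} — reject; 5/5 single-dels accept.
'7e7edp': run [26, 23, 20, 18, 15, 6, 3] end={s1,s2,s30} ∉↓L; 6/6 single-dels accept.
5 minimals (antichain).


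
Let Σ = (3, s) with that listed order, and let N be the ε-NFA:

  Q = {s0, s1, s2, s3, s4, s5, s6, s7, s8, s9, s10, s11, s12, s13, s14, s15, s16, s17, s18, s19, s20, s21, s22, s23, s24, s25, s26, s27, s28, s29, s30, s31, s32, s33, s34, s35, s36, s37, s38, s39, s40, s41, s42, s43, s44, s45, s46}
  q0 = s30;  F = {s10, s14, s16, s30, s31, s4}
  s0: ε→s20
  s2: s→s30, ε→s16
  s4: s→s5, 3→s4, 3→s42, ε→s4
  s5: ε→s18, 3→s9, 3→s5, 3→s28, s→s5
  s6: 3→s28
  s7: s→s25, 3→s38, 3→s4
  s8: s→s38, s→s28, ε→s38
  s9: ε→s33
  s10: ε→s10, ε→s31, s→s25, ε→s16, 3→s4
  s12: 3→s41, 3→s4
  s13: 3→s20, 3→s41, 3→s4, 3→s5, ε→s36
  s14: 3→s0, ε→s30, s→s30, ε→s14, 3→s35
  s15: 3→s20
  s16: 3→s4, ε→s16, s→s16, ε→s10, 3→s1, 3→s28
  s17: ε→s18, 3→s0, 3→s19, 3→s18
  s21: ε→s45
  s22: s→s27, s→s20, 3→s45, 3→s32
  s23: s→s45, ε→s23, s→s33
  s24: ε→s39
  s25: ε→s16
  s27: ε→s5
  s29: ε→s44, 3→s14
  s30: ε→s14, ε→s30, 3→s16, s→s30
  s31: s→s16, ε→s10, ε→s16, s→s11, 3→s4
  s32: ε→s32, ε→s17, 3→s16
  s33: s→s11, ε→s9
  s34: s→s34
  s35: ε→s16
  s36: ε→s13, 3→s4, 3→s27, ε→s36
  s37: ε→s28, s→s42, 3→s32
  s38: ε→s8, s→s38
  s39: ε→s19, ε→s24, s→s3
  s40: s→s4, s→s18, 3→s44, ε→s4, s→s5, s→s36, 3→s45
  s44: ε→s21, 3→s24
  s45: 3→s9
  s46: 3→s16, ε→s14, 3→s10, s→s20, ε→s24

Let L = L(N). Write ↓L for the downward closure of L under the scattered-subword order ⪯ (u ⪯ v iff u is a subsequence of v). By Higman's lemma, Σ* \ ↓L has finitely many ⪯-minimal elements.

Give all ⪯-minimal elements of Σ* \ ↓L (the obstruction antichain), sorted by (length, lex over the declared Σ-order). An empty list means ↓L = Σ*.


|Q|=47, |F|=6, |δ|=104 (39 ε).
min D↑ (4 st, q0=0, F={3}): 0:3→1,s→0 1:3→2,s→1 2:3→2,s→3 3:3→3,s→3.
'33s': run [18, 16, 9, 6] end={s11,s18,s28,s33,s5,s9} rej; 3/3 del acc.
1 words, ⪯-incomp.

Antichain: [33s].


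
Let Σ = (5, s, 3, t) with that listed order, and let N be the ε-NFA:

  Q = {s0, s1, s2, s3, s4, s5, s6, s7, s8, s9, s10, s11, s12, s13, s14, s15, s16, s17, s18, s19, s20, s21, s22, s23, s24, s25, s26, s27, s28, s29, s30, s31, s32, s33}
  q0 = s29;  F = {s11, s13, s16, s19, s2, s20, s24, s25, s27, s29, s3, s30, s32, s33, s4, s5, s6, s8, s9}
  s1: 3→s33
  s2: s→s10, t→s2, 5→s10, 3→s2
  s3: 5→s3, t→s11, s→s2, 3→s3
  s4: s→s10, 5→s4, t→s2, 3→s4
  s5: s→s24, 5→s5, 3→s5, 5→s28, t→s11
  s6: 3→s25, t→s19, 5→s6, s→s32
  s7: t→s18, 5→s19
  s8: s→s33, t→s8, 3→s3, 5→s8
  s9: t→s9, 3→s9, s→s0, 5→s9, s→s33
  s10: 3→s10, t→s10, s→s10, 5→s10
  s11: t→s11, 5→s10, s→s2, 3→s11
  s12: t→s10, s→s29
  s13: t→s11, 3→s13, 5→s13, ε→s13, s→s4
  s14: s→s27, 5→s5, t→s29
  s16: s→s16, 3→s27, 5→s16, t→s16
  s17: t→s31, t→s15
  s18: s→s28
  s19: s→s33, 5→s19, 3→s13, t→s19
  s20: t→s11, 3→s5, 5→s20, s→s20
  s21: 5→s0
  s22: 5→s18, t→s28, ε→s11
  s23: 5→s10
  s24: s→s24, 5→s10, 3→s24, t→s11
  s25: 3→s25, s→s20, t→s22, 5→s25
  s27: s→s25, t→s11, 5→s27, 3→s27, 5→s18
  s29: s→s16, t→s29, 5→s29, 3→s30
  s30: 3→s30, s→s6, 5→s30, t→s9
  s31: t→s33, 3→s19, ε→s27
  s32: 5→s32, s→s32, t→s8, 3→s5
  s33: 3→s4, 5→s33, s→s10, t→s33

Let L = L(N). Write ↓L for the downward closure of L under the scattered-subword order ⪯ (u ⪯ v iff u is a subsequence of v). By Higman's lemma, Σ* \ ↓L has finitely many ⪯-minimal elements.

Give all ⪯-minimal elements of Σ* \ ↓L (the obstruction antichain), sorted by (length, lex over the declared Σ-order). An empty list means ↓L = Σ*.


A = [s3t5, 3tss, 3ss3s5].

|Q|=34, |F|=19, |δ|=103 (3 ε).
min D↑ (20 st, q0=0, F={12}): 0:5→0,s→1,3→2,t→0 1:5→1,s→1,3→3,t→1 2:5→2,s→4,3→2,t→5 3:5→3,s→6,3→3,t→7 4:5→4,s→8,3→6,t→9 5:5→5,s→10,3→5,t→5 6:5→6,s→11,3→6,t→7 7:5→12,s→13,3→7,t→7 8:5→8,s→8,3→14,t→15 9:5→9,s→10,3→16,t→9 10:5→10,s→12,3→17,t→10 11:5→11,s→11,3→14,t→7 12:5→12,s→12,3→12,t→12 13:5→12,s→12,3→13,t→13 14:5→14,s→18,3→14,t→7 15:5→15,s→10,3→19,t→15 16:5→16,s→17,3→16,t→7 17:5→17,s→12,3→17,t→13 18:5→12,s→18,3→18,t→7 19:5→19,s→13,3→19,t→7 [Hopcroft].
's3t5': |S_i|=[24, 21, 14, 6, 3] end={s10,s18,s28} rej; 4/4 deletions ∈↓L.
'3tss': |S_i|=[24, 22, 14, 6, 1] end={s10} — reject; 4/4 del acc.
'3ss3s5': run [24, 22, 19, 12, 8, 4, 1] end={s10} — reject; 6/6 single-dels accept.
3 obstructions.


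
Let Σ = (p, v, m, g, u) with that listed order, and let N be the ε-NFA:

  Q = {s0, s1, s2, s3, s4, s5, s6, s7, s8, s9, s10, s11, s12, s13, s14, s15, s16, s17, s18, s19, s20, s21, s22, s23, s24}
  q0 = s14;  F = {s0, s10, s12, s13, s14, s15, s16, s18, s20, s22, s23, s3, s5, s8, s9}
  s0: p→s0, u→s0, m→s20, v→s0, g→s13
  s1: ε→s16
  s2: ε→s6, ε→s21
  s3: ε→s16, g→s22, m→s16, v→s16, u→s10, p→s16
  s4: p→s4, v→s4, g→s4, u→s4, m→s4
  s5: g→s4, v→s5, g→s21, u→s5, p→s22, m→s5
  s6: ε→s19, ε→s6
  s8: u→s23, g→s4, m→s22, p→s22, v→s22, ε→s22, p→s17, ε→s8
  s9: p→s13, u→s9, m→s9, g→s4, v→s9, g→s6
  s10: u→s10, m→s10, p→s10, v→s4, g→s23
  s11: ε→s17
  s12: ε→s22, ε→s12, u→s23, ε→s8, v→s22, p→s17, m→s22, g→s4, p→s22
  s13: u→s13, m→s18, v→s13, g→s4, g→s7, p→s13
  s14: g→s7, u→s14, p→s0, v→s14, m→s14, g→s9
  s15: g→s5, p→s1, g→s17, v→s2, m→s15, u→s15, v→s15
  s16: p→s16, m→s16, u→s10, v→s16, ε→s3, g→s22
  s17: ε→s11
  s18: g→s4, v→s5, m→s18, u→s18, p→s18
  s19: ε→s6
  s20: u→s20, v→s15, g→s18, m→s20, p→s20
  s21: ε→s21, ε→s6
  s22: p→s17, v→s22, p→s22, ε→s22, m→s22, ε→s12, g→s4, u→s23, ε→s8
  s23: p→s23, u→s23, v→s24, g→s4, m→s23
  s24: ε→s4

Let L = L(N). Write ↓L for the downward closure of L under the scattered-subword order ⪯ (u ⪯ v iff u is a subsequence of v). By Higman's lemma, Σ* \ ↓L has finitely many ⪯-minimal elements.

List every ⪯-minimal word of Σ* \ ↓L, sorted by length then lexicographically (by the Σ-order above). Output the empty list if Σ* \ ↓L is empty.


|Q|=25, |F|=15, |δ|=110 (21 ε).
min D↑ (13 st, q0=0, F={5}): 0:p→1,v→0,m→0,g→2,u→0 1:p→1,v→1,m→3,g→4,u→1 2:p→4,v→2,m→2,g→5,u→2 3:p→3,v→6,m→3,g→7,u→3 4:p→4,v→4,m→7,g→5,u→4 5:p→5,v→5,m→5,g→5,u→5 6:p→8,v→6,m→6,g→9,u→6 7:p→7,v→9,m→7,g→5,u→7 8:p→8,v→8,m→8,g→10,u→11 9:p→10,v→9,m→9,g→5,u→9 10:p→10,v→10,m→10,g→5,u→12 11:p→11,v→5,m→11,g→12,u→11 12:p→12,v→5,m→12,g→5,u→12 (ε-aug+det+¬).
'gg': run [25, 16, 5] end={s19,s21,s4,s6,s7} ∉↓L; 2/2 del acc.
'pmvpuv': run [25, 23, 20, 18, 12, 4, 2] end={s24,s4} ∉↓L; 6/6 single-dels accept.
2 obstructions.

A = [gg, pmvpuv].


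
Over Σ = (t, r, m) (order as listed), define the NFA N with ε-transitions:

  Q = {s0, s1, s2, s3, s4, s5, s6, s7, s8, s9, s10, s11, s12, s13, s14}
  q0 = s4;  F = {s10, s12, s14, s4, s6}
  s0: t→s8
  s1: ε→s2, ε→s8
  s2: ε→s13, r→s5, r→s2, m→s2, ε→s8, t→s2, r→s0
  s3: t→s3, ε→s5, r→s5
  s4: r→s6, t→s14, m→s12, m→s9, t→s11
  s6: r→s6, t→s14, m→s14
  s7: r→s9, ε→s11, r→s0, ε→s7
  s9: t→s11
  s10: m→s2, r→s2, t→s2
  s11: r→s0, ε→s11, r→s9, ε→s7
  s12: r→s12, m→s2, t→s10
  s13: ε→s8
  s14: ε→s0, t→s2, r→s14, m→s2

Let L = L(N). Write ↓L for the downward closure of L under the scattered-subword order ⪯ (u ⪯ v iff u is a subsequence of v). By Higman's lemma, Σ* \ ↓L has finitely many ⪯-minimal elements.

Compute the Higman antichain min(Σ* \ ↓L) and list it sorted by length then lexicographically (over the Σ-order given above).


min(Σ*\↓L) = [tt, tm, mm, rmt, mtr].

|Q|=15, |F|=5, |δ|=41 (11 ε).
min D↑ (6 st, q0=0, F={4}): 0:t→1,r→2,m→3 1:t→4,r→1,m→4 2:t→1,r→2,m→1 3:t→5,r→3,m→4 4:t→4,r→4,m→4 5:t→4,r→4,m→4.
'tt': run [13, 10, 8] end={s0,s11,s13,s2,s5,s7,s8,s9} rej; 2/2 del acc.
'tm': N↓-sim [13, 10, 5] end={s0,s13,s2,s5,s8} ∉↓L; 2/2 deletions ∈↓L.
'mm': N↓-sim [13, 11, 5] end={s0,s13,s2,s5,s8} — reject; 2/2 del acc.
'rmt': run [13, 12, 6, 5] end={s0,s13,s2,s5,s8} ∉↓L; 3/3 single-dels accept.
'mtr': |S_i|=[13, 11, 9, 8] end={s0,s11,s13,s2,s5,s7,s8,s9} ∉↓L; 3/3 del acc.
5 words, ⪯-incomp.


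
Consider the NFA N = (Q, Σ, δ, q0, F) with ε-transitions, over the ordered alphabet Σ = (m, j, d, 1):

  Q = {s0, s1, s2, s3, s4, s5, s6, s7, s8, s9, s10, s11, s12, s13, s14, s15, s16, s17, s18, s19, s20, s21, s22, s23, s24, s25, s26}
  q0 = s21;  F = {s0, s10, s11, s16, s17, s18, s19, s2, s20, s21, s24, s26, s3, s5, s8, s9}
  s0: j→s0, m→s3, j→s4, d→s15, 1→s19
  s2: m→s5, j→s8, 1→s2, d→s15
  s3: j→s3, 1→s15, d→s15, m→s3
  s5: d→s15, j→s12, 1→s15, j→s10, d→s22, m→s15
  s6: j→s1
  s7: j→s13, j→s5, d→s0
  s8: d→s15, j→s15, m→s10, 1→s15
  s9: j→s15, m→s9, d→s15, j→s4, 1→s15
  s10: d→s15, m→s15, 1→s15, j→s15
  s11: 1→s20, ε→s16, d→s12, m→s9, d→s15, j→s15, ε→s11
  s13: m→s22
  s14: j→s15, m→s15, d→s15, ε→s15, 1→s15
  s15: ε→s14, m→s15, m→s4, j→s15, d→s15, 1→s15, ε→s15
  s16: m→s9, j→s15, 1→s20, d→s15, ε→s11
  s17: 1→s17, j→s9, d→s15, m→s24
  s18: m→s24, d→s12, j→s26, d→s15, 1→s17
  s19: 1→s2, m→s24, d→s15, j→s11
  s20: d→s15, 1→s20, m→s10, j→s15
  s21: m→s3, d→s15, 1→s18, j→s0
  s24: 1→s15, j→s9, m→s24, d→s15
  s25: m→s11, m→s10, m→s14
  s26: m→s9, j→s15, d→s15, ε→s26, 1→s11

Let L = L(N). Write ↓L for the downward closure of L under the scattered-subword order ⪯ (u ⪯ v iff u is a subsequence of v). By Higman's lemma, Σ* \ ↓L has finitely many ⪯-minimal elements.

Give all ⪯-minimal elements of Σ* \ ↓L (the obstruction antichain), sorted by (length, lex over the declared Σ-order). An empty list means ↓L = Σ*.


A = [d, m1, 1jj, 11j1, j11mm].

|Q|=27, |F|=16, |δ|=94 (7 ε).
min D↑ (16 st, q0=0, F={3}): 0:m→1,j→2,d→3,1→4 1:m→1,j→1,d→3,1→3 2:m→1,j→2,d→3,1→5 3:m→3,j→3,d→3,1→3 4:m→6,j→7,d→3,1→8 5:m→6,j→9,d→3,1→10 6:m→6,j→11,d→3,1→3 7:m→11,j→3,d→3,1→9 8:m→6,j→11,d→3,1→8 9:m→11,j→3,d→3,1→12 10:m→13,j→14,d→3,1→10 11:m→11,j→3,d→3,1→3 12:m→15,j→3,d→3,1→12 13:m→3,j→15,d→3,1→3 14:m→15,j→3,d→3,1→3 15:m→3,j→3,d→3,1→3 (ε-aug+det+¬).
'd': N↓-sim [21, 5] end={s12,s14,s15,s22,s4} ∉↓L; 1/1 del acc.
'm1': run [21, 10, 3] end={s14,s15,s4} ∉↓L; 2/2 del acc.
'1jj': |S_i|=[21, 18, 11, 3] end={s14,s15,s4} rej; 3/3 del acc.
'11j1': N↓-sim [21, 18, 15, 7, 3] end={s14,s15,s4} — reject; 4/4 del acc.
'j11mm': run [21, 18, 15, 10, 7, 3] end={s14,s15,s4} rej; 5/5 del acc.
5 obstructions.


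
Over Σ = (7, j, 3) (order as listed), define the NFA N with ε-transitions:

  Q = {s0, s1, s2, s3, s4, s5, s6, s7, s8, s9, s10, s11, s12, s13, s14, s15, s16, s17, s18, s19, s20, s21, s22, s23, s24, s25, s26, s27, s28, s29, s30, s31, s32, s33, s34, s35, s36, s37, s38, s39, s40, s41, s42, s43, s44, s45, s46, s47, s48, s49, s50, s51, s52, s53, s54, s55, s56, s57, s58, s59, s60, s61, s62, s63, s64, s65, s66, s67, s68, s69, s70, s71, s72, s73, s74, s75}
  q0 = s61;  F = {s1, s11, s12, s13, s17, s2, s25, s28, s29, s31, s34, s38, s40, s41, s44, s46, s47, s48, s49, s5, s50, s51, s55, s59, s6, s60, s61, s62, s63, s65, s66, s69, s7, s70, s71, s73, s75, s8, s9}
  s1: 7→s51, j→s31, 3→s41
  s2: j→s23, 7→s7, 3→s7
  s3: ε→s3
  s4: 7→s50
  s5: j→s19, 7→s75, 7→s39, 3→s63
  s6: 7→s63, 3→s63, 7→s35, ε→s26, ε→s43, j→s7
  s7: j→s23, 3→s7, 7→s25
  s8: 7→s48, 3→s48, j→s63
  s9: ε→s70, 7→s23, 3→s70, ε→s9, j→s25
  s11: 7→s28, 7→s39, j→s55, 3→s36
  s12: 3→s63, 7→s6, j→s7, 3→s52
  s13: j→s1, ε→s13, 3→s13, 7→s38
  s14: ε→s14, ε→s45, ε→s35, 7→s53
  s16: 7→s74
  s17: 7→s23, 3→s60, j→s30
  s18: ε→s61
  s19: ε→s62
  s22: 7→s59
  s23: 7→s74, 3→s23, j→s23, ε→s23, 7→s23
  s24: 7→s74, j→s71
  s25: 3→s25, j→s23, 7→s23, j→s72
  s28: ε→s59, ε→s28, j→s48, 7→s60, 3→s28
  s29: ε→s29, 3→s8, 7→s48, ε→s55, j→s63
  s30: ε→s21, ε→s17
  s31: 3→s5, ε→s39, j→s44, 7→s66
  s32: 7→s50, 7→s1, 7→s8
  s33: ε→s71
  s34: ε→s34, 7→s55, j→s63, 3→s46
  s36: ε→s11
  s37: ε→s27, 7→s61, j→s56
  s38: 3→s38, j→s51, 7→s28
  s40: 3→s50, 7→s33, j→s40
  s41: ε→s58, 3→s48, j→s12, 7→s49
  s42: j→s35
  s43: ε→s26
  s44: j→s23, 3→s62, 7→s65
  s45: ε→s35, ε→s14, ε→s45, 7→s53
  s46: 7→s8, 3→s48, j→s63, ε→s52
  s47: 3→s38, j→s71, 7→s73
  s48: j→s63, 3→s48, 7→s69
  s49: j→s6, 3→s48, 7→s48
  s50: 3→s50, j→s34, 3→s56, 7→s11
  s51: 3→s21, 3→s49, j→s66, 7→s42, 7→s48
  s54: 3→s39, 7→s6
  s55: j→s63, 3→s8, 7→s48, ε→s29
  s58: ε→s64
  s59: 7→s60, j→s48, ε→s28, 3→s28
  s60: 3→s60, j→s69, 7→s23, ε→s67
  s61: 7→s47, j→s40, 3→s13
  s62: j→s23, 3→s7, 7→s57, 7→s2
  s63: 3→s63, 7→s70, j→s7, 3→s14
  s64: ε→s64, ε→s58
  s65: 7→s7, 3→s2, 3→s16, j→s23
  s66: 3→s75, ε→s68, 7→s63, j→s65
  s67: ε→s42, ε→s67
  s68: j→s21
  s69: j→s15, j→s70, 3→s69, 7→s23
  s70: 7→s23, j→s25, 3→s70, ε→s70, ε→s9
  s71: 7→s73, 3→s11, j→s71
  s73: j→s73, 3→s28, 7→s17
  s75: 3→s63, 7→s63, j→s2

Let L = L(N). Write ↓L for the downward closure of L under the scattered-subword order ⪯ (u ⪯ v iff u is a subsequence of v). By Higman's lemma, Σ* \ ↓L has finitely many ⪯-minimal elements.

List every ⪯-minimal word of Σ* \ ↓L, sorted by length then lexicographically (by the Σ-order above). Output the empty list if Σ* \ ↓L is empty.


Antichain: [7777, 3jjjj, j3jj77, 3j3377].

|Q|=76, |F|=39, |δ|=189 (40 ε).
min D↑ (37 st, q0=0, F={16}): 0:7→1,j→2,3→3 1:7→4,j→5,3→6 2:7→5,j→2,3→7 3:7→6,j→8,3→3 4:7→9,j→4,3→10 5:7→4,j→5,3→11 6:7→10,j→12,3→6 7:7→11,j→13,3→7 8:7→12,j→14,3→15 9:7→16,j→9,3→17 10:7→17,j→18,3→10 11:7→10,j→19,3→11 12:7→18,j→20,3→21 13:7→19,j→22,3→23 14:7→20,j→24,3→25 15:7→21,j→26,3→18 16:7→16,j→16,3→16 17:7→16,j→27,3→17 18:7→27,j→22,3→18 19:7→18,j→22,3→28 20:7→22,j→29,3→30 21:7→18,j→31,3→18 22:7→32,j→33,3→22 23:7→28,j→22,3→18 24:7→29,j→16,3→34 25:7→30,j→34,3→22 26:7→31,j→33,3→22 27:7→16,j→32,3→27 28:7→18,j→22,3→18 29:7→33,j→16,3→35 30:7→22,j→35,3→22 31:7→22,j→33,3→22 32:7→16,j→36,3→32 33:7→36,j→16,3→33 34:7→35,j→16,3→33 35:7→33,j→16,3→33 36:7→16,j→16,3→36.
'7777': run [64, 46, 25, 16, 2] end={s23,s74} ∉↓L; 4/4 deletions ∈↓L.
'3jjjj': |S_i|=[64, 56, 46, 32, 13, 3] end={s23,s72,s74} rej; 5/5 del acc.
'j3jj77': |S_i|=[64, 60, 47, 29, 13, 7, 2] end={s23,s74} rej; 6/6 del acc.
'3j3377': N↓-sim [64, 56, 46, 35, 16, 9, 2] end={s23,s74} rej; 6/6 del acc.
4 obstructions.


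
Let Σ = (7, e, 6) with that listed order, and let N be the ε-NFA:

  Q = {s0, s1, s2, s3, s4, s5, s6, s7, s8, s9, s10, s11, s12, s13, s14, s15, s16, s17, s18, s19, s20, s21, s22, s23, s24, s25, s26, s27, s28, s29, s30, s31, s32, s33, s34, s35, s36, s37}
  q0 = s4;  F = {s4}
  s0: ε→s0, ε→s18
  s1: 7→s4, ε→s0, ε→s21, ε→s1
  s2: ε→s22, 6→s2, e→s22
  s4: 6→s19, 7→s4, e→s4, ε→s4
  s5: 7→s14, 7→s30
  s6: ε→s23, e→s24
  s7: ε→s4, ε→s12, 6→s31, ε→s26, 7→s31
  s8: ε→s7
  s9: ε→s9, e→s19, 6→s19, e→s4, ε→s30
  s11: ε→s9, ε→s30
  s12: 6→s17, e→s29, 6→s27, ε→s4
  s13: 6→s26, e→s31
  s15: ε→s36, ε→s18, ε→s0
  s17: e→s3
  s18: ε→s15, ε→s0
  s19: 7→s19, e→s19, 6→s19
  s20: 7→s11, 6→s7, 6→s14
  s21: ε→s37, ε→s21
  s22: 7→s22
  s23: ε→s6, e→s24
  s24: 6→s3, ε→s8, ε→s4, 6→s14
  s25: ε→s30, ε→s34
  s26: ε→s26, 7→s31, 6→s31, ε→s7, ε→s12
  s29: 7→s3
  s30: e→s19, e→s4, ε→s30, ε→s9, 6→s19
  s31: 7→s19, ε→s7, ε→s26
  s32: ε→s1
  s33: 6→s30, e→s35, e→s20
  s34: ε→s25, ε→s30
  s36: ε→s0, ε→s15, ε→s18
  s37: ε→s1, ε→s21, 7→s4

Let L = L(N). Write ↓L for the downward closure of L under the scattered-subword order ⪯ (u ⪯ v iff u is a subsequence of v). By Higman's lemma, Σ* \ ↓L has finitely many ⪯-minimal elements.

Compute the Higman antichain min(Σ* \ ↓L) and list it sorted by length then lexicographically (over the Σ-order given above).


|Q|=38, |F|=1, |δ|=85 (44 ε).
min D↑ (2 st, q0=0, F={1}): 0:7→0,e→0,6→1 1:7→1,e→1,6→1.
'6': run [2, 1] end={s19} ∉↓L; 1/1 del acc.
1 minimals (antichain).

min(Σ*\↓L) = [6].


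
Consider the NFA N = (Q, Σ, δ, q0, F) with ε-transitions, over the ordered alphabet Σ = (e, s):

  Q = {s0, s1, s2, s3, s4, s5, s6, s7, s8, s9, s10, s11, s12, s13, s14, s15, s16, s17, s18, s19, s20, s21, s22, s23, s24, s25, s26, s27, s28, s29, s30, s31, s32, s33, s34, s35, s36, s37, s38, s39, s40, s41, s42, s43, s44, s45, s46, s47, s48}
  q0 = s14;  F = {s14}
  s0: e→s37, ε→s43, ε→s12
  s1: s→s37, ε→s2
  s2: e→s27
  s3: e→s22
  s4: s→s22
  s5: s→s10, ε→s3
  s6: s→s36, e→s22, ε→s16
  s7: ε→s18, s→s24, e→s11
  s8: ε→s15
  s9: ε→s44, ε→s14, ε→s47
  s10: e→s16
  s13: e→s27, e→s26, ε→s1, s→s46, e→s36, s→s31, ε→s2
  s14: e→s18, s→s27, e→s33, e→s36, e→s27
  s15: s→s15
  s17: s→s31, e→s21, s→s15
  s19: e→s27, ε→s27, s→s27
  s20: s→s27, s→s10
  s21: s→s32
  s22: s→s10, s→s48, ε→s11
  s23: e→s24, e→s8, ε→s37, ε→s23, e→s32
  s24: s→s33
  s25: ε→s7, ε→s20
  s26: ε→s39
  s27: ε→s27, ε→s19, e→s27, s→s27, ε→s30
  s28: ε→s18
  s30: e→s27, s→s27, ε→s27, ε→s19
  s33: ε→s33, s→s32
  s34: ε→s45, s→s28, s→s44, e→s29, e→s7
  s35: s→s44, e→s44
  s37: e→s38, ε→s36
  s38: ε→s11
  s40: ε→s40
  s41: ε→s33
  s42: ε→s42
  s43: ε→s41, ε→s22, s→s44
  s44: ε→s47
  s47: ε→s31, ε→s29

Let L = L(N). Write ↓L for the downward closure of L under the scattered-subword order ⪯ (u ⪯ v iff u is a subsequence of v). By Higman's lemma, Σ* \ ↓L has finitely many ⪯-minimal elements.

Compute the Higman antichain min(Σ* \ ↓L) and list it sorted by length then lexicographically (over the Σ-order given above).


|Q|=49, |F|=1, |δ|=86 (37 ε).
min D↑ (2 st, q0=0, F={1}): 0:e→1,s→1 1:e→1,s→1.
'e': N↓-sim [8, 7] end={s18,s19,s27,s30,s32,s33,s36} — reject; 1/1 single-dels accept.
's': |S_i|=[8, 4] end={s19,s27,s30,s32} ∉↓L; 1/1 deletions ∈↓L.
2 obstructions.

Antichain: [e, s].


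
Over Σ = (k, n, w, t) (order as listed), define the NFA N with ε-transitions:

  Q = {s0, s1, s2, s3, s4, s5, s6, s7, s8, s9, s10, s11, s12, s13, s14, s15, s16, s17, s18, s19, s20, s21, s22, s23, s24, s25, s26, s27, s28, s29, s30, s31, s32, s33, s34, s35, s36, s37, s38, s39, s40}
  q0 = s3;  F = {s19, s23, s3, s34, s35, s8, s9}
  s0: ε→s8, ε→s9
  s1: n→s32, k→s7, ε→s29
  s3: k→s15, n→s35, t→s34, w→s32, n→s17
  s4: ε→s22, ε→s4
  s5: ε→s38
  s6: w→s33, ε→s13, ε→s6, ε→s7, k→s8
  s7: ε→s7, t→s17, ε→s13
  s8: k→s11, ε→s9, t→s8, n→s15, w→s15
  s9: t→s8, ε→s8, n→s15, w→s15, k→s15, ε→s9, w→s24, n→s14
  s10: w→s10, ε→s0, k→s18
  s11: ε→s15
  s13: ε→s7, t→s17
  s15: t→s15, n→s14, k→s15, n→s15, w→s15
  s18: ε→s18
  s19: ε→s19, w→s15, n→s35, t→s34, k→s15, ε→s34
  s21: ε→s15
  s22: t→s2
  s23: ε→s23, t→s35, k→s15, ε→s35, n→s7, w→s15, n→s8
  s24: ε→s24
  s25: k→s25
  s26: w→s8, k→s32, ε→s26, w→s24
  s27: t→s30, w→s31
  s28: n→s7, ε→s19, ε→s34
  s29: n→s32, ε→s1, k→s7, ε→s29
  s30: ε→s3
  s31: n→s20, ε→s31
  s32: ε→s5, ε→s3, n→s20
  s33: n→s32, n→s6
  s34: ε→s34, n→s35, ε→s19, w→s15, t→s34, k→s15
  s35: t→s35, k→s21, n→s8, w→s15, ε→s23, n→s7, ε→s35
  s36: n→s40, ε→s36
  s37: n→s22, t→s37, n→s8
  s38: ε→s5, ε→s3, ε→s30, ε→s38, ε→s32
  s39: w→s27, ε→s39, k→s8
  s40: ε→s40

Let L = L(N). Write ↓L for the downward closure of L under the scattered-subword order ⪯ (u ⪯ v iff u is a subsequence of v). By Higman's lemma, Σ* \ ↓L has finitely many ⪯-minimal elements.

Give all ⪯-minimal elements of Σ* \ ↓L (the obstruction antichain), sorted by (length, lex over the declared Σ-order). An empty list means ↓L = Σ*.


|Q|=41, |F|=7, |δ|=111 (45 ε).
min D↑ (5 st, q0=0, F={1}): 0:k→1,n→2,w→0,t→3 1:k→1,n→1,w→1,t→1 2:k→1,n→4,w→1,t→2 3:k→1,n→2,w→1,t→3 4:k→1,n→1,w→1,t→4 (ε-aug+det+¬).
'k': run [20, 4] end={s11,s14,s15,s21} ∉↓L; 1/1 single-dels accept.
'nw': N↓-sim [20, 13, 3] end={s14,s15,s24} — reject; 2/2 single-dels accept.
'tw': |S_i|=[20, 14, 3] end={s14,s15,s24} — reject; 2/2 single-dels accept.
'nnn': N↓-sim [20, 13, 9, 2] end={s14,s15} rej; 3/3 single-dels accept.
4 words, ⪯-incomp.

Antichain: [k, nw, tw, nnn].


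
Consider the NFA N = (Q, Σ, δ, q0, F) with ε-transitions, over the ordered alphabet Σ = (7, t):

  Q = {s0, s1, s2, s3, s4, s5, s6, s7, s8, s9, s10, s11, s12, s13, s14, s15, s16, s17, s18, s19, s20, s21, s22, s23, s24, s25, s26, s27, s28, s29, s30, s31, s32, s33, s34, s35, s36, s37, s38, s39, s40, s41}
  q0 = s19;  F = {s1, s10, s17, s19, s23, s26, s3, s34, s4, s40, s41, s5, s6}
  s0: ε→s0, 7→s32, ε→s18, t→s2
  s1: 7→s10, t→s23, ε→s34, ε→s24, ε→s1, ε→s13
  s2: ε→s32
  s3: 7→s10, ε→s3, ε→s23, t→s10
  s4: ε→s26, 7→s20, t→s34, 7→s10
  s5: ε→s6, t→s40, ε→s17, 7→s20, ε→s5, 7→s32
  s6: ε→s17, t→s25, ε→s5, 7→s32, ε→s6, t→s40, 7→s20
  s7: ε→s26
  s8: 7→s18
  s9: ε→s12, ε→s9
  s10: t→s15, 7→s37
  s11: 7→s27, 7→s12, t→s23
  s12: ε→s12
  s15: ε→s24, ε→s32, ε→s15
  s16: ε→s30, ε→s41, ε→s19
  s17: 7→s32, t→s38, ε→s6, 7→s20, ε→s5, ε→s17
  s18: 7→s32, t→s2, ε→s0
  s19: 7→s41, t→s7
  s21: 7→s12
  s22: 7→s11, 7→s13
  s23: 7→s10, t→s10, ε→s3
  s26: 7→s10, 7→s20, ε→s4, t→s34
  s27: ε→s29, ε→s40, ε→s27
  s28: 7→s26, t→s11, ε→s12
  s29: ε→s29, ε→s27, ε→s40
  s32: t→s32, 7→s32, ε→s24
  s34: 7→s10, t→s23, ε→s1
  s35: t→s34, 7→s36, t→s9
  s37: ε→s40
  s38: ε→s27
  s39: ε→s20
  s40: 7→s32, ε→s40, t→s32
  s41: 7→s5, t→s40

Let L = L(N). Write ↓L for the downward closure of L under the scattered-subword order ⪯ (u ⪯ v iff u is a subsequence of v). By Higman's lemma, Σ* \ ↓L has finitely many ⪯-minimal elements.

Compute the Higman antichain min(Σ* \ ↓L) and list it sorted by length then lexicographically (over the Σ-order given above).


Antichain: [777, 7t7, 7tt, t7t, ttttt, tttt77].

|Q|=42, |F|=13, |δ|=95 (45 ε).
min D↑ (9 st, q0=0, F={7}): 0:7→1,t→2 1:7→3,t→4 2:7→5,t→6 3:7→7,t→4 4:7→7,t→7 5:7→4,t→7 6:7→5,t→8 7:7→7,t→7 8:7→5,t→5.
'777': |S_i|=[24, 15, 12, 3] end={s20,s24,s32} — reject; 3/3 del acc.
'7t7': run [24, 15, 8, 2] end={s24,s32} — reject; 3/3 deletions ∈↓L.
'7tt': N↓-sim [24, 15, 8, 2] end={s24,s32} ∉↓L; 3/3 deletions ∈↓L.
't7t': run [24, 19, 7, 3] end={s15,s24,s32} rej; 3/3 single-dels accept.
'ttttt': run [24, 19, 11, 8, 6, 3] end={s15,s24,s32} — reject; 5/5 deletions ∈↓L.
'tttt77': N↓-sim [24, 19, 11, 8, 6, 4, 2] end={s24,s32} — reject; 6/6 deletions ∈↓L.
6 obstructions.


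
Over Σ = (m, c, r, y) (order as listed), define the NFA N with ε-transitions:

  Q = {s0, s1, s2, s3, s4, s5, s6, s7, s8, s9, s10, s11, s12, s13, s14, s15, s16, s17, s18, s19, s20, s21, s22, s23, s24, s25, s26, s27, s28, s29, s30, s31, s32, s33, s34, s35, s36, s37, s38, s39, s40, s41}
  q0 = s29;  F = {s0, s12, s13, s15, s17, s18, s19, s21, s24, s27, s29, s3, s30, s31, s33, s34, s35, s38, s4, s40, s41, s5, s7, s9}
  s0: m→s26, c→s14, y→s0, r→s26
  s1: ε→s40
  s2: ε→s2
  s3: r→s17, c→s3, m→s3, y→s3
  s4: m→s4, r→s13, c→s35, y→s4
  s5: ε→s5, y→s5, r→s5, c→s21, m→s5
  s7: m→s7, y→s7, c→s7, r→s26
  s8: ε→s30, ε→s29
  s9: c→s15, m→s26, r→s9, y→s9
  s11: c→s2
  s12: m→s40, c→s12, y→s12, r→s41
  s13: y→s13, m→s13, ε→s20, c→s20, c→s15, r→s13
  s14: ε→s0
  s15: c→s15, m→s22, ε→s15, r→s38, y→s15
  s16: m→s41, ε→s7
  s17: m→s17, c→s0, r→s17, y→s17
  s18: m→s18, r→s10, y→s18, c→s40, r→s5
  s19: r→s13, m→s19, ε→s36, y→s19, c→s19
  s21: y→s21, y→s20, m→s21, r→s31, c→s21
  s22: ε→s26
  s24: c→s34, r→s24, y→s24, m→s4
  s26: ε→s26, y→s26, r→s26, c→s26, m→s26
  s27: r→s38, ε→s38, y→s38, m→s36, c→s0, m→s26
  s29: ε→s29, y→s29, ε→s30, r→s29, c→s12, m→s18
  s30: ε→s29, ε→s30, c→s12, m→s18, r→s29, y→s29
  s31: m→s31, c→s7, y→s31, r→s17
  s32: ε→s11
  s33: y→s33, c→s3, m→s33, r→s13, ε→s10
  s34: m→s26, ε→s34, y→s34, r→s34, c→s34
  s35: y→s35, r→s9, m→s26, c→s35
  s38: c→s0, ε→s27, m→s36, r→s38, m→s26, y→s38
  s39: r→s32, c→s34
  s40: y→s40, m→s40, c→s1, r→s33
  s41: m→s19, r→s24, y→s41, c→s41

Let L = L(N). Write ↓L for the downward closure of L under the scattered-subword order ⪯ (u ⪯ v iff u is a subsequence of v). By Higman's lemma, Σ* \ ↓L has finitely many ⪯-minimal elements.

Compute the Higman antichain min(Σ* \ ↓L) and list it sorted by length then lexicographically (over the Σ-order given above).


|Q|=42, |F|=24, |δ|=130 (21 ε).
min D↑ (23 st, q0=0, F={19}): 0:m→1,c→2,r→0,y→0 1:m→1,c→3,r→4,y→1 2:m→3,c→2,r→5,y→2 3:m→3,c→3,r→6,y→3 4:m→4,c→7,r→4,y→4 5:m→8,c→5,r→9,y→5 6:m→6,c→10,r→11,y→6 7:m→7,c→7,r→12,y→7 8:m→8,c→8,r→11,y→8 9:m→13,c→14,r→9,y→9 10:m→10,c→10,r→15,y→10 11:m→11,c→16,r→11,y→11 12:m→12,c→17,r→15,y→12 13:m→13,c→18,r→11,y→13 14:m→19,c→14,r→14,y→14 15:m→15,c→20,r→15,y→15 16:m→19,c→16,r→21,y→16 17:m→17,c→17,r→19,y→17 18:m→19,c→18,r→22,y→18 19:m→19,c→19,r→19,y→19 20:m→19,c→20,r→19,y→20 21:m→19,c→20,r→21,y→21 22:m→19,c→16,r→22,y→22 (ε-aug+det+¬).
'crrcm': run [31, 27, 23, 16, 12, 3] end={s22,s26,s36} ∉↓L; 5/5 single-dels accept.
'mrcrcr': |S_i|=[31, 25, 19, 14, 9, 4, 1] end={s26} ∉↓L; 6/6 del acc.
2 minimals (antichain).

A = [crrcm, mrcrcr].


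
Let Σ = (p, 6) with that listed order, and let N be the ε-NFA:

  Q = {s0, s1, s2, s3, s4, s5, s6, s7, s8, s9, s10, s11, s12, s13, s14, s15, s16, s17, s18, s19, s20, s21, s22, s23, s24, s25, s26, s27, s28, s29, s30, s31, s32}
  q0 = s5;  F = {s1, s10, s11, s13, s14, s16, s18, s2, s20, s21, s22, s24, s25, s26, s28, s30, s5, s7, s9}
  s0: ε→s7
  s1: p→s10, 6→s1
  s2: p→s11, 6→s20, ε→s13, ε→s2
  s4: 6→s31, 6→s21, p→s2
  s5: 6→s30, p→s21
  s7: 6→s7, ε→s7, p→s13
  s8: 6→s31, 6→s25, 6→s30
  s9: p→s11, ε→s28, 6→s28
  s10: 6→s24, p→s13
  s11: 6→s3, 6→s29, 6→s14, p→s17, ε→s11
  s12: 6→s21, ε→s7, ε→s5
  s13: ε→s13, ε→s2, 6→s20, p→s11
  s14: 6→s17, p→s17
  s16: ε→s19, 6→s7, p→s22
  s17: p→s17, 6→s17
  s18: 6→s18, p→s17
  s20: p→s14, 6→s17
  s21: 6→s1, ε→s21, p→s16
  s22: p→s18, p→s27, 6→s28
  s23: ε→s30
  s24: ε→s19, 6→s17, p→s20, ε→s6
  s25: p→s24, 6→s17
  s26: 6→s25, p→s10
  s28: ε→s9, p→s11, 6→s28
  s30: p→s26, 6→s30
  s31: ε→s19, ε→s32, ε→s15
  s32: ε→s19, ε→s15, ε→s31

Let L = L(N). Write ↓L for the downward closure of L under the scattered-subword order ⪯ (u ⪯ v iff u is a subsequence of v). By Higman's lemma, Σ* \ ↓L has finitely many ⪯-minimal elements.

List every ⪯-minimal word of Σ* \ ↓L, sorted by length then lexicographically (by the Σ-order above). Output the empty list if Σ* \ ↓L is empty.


Antichain: [6p66, ppppp].

|Q|=33, |F|=19, |δ|=72 (22 ε).
min D↑ (18 st, q0=0, F={14}): 0:p→1,6→2 1:p→3,6→4 2:p→5,6→2 3:p→6,6→7 4:p→8,6→4 5:p→8,6→9 6:p→10,6→11 7:p→12,6→7 8:p→12,6→13 9:p→13,6→14 10:p→14,6→10 11:p→15,6→11 12:p→15,6→16 13:p→16,6→14 14:p→14,6→14 15:p→14,6→17 16:p→17,6→14 17:p→14,6→14 (ε-aug+det+¬).
'6p66': |S_i|=[25, 20, 14, 9, 1] end={s17} — reject; 4/4 deletions ∈↓L.
'ppppp': N↓-sim [25, 23, 19, 13, 7, 1] end={s17} rej; 5/5 single-dels accept.
2 obstructions.


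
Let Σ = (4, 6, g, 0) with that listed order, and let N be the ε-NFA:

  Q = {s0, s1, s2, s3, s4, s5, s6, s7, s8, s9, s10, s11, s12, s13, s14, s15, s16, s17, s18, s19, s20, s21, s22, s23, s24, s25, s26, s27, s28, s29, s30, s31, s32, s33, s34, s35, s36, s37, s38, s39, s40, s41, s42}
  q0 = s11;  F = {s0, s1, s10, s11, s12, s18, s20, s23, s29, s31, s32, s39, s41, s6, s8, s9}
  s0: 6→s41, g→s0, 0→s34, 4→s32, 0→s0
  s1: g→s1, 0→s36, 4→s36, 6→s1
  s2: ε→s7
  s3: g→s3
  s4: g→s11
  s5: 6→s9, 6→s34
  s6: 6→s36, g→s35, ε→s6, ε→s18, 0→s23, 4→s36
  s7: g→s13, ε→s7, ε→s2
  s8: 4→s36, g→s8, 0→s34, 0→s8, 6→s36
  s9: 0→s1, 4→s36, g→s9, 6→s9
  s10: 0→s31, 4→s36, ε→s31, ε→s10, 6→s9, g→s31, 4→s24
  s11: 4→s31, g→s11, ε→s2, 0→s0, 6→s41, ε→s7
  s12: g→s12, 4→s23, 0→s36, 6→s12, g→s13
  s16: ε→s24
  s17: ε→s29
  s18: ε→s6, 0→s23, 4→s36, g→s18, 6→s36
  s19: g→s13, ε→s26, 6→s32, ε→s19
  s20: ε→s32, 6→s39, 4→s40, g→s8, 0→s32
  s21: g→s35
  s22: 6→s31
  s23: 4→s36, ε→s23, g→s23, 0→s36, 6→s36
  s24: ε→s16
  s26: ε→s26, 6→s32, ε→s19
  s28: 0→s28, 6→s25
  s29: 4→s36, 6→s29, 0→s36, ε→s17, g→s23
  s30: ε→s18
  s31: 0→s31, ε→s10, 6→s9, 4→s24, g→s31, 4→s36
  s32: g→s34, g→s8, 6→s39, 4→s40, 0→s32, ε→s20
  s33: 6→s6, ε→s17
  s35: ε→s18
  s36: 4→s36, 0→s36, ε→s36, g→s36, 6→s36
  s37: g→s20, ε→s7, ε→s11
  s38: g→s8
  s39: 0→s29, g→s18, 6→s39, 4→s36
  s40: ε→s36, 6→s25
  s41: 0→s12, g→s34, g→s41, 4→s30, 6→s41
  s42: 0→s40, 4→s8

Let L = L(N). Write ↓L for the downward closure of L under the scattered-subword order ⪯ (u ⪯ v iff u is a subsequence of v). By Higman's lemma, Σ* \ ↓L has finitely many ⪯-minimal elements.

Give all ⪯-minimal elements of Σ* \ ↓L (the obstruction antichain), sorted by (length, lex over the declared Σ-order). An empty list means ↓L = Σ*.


|Q|=43, |F|=16, |δ|=122 (29 ε).
min D↑ (14 st, q0=0, F={4}): 0:4→1,6→2,g→0,0→3 1:4→4,6→5,g→1,0→1 2:4→6,6→2,g→2,0→7 3:4→8,6→2,g→3,0→3 4:4→4,6→4,g→4,0→4 5:4→4,6→5,g→5,0→9 6:4→4,6→4,g→6,0→10 7:4→10,6→7,g→7,0→4 8:4→4,6→11,g→12,0→8 9:4→4,6→9,g→9,0→4 10:4→4,6→4,g→10,0→4 11:4→4,6→11,g→6,0→13 12:4→4,6→4,g→12,0→12 13:4→4,6→13,g→10,0→4 (ε-aug+det+¬).
'44': N↓-sim [28, 21, 5] end={s16,s24,s25,s36,s40} ∉↓L; 2/2 del acc.
'646': run [28, 16, 6, 1] end={s36} — reject; 3/3 deletions ∈↓L.
'600': N↓-sim [28, 16, 7, 1] end={s36} ∉↓L; 3/3 single-dels accept.
'04g6': |S_i|=[28, 25, 17, 7, 1] end={s36} — reject; 4/4 single-dels accept.
4 obstructions.

min(Σ*\↓L) = [44, 646, 600, 04g6].


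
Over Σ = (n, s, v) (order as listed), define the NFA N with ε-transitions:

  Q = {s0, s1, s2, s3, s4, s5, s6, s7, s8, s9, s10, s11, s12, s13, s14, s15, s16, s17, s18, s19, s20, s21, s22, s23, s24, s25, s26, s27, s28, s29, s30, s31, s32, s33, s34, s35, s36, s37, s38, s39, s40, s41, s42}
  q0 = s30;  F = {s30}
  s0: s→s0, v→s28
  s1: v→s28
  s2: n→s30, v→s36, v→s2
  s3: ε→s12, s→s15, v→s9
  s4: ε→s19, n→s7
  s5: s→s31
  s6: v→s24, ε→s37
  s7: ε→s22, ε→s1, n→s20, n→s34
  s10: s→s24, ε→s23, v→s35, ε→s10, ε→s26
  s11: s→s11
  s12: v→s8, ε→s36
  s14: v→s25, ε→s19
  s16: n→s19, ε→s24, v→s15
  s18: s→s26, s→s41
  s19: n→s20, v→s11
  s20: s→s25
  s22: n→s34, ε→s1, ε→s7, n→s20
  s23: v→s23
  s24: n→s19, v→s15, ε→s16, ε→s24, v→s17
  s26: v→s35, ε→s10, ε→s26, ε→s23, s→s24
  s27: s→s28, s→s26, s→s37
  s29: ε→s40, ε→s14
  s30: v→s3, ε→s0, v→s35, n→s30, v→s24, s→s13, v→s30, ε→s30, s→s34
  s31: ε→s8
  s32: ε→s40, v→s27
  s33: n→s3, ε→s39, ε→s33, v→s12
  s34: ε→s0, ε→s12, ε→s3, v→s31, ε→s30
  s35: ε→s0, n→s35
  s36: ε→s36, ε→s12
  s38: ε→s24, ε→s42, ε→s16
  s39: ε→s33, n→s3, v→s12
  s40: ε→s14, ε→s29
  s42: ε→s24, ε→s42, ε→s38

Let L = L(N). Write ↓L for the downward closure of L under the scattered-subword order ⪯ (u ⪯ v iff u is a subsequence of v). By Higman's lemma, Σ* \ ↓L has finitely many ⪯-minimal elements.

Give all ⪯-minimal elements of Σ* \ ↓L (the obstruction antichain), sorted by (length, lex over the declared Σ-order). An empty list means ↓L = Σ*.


min(Σ*\↓L) = [].

|Q|=43, |F|=1, |δ|=92 (42 ε).
min D↑ (1 st, q0=0, F={}): 0:n→0,s→0,v→0.
L(D↑) = ∅; no obstructions.
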